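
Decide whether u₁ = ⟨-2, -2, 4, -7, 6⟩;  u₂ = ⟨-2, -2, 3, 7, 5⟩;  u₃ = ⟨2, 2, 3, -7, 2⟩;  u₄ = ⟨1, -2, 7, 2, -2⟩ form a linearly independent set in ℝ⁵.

Row-reduce the matrix whose columns are u₁, u₂, u₃, u₄.
The reduction yields 4 nonzero rows, so the rank is 4.
Since rank = 4 (the number of vectors), the set is linearly independent.

linearly independent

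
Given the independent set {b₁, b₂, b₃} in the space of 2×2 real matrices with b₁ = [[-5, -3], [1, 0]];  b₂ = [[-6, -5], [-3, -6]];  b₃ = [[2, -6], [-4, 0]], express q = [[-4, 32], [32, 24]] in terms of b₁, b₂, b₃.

Work in coordinates with respect to the standard basis {E₁₁, E₁₂, E₂₁, E₂₂}.
Solve the system with b₁, b₂, b₃ as columns and q as the right-hand side.
Row-reducing the augmented matrix gives the unique coefficients (α₁, α₂, α₃) = (4, -4, -4).

q = 4b₁ - 4b₂ - 4b₃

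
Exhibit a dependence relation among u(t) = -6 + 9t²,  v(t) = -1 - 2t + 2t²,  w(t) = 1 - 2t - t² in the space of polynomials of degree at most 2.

Pass to coordinate vectors relative to the basis {1, t, t²}.
Set up α₁u + … + α₃w = 0 and solve the homogeneous system.
The free variable yields coefficients (1, -3, 3) (any nonzero multiple also works).

u - 3v + 3w = 0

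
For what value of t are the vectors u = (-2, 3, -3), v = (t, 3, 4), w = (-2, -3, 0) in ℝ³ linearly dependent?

The set is linearly dependent precisely when det[u; v; w] = 0.
Expanding, det = 9*t - 66.
Solving 9*t - 66 = 0 yields t = 22/3.

t = 22/3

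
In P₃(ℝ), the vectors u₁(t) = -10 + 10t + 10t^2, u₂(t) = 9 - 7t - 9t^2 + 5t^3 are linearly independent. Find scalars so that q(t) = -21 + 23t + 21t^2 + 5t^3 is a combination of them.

q = 3u₁ + u₂

Identify each element with its coordinate vector in ℝ⁴ via {1, t, …, t^3}.
Write q = c₁u₁ + c₂u₂ and equate components.
Back-substitution yields (c₁, c₂) = (3, 1).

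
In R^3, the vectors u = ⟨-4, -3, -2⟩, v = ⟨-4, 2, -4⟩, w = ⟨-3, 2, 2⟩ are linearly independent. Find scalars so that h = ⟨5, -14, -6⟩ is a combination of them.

h = 2u - v - 3w

Solve the system with u, v, w as columns and h as the right-hand side.
Row-reducing the augmented matrix gives the unique coefficients (α₁, α₂, α₃) = (2, -1, -3).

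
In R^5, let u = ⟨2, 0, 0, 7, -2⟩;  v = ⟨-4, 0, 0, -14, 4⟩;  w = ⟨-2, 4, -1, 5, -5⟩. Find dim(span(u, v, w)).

dim = 2

Form the matrix with u, v, w as columns and reduce.
The echelon form has 2 nonzero rows, so the rank is 2.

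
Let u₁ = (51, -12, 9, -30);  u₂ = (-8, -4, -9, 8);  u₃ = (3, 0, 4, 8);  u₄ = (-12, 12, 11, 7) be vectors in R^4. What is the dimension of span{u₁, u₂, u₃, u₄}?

3

Put the 4×4 matrix [u₁|u₂|u₃|u₄] into echelon form.
The echelon form has 3 nonzero rows, so the rank is 3.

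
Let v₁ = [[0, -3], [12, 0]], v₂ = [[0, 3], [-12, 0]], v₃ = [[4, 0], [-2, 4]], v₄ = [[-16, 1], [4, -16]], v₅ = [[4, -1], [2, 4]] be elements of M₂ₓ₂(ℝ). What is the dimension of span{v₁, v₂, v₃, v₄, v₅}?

dim = 2

Pass to coordinate vectors with respect to the basis {E₁₁, E₁₂, E₂₁, E₂₂}.
Apply Gaussian elimination to the matrix whose rows are v₁, v₂, v₃, v₄, v₅.
There are 2 pivot columns, so rank = 2.
(With 5 elements in a 4-dimensional space the rank is at most 4.)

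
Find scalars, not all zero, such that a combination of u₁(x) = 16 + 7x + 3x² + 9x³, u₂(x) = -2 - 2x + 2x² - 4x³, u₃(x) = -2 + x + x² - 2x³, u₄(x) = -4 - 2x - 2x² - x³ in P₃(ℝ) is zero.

u₁ + u₂ + u₃ + 3u₄ = 0

Pass to coordinate vectors relative to the basis {1, x, …, x³}.
Write the vectors as columns of a matrix and find a nonzero vector in its null space.
One solution (up to scaling) is (1, 1, 1, 3).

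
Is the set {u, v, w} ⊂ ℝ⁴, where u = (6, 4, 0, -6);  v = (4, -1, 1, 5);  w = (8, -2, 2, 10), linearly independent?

linearly dependent

One vector is a scalar multiple of another, so the set is dependent.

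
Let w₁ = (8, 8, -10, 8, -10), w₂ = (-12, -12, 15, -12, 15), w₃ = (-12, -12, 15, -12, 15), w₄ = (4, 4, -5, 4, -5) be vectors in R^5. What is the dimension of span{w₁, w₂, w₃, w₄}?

Put the 5×4 matrix [w₁|w₂|w₃|w₄] into echelon form.
The echelon form has 1 nonzero row, so the rank is 1.

1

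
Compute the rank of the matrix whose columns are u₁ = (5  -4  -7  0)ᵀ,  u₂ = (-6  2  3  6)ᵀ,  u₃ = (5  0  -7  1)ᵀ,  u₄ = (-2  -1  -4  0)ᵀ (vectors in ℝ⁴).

Put the 4×4 matrix [u₁|u₂|u₃|u₄] into echelon form.
There are 4 pivot columns, so rank = 4.

rank 4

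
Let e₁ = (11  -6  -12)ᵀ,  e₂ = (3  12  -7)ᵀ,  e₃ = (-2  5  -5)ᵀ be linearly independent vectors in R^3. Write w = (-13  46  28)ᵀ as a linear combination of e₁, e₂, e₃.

Set up the augmented matrix [e₁ | e₂ | e₃ | w] and row-reduce.
Row-reducing the augmented matrix gives the unique coefficients (a₁, a₂, a₃) = (-3, 4, -4).

w = -3e₁ + 4e₂ - 4e₃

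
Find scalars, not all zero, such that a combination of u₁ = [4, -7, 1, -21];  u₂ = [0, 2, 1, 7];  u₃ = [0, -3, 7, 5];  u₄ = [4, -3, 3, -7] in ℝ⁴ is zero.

u₁ + 2u₂ - u₄ = 0

Write the vectors as columns of a matrix and find a nonzero vector in its null space.
A generator of the null space is (1, 2, 0, -1).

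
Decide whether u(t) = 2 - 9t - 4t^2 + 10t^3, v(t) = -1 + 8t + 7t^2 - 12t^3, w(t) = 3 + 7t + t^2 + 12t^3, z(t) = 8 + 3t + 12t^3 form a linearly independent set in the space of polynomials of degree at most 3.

Take coordinates with respect to the standard basis {1, t, …, t^3}.
The matrix [u|v|w|z] has determinant 2764.
A nonzero determinant means the columns are linearly independent.

linearly independent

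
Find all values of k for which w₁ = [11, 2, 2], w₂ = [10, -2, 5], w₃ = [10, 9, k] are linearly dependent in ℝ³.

k = -25/6

Place the vectors as rows of a 3×3 matrix; dependence ⇔ determinant zero.
The determinant works out to -42*k - 175.
This vanishes exactly when k = -25/6.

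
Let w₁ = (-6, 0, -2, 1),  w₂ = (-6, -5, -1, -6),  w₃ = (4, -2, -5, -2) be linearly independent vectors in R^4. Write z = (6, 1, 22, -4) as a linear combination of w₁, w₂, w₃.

Write z = c₁w₁ + … + c₃w₃ and equate components.
The system has the unique solution (c₁, c₂, c₃) = (-4, 1, -3).

z = -4w₁ + w₂ - 3w₃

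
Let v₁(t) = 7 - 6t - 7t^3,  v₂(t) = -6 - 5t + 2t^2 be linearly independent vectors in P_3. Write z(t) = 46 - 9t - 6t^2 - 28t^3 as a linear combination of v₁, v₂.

z = 4v₁ - 3v₂

Take coordinate vectors relative to {1, t, …, t^3}.
Set up the augmented matrix [v₁ | v₂ | z] and row-reduce.
Row-reducing the augmented matrix gives the unique coefficients (a₁, a₂) = (4, -3).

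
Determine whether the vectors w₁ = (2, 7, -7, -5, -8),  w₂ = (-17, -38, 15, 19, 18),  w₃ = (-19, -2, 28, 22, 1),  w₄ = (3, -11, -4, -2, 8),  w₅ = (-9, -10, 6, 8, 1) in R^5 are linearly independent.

Row-reduce the matrix whose columns are w₁, w₂, w₃, w₄, w₅.
The reduction yields 3 nonzero rows, so the rank is 3.
Since rank 3 < 5, the set is linearly dependent.
Indeed 3w₁ - w₂ + 2w₃ + 5w₄ = 0.

linearly dependent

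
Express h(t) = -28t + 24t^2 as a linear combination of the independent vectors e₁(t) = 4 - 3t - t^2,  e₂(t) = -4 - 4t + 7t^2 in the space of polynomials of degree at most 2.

Work in coordinates with respect to the standard basis {1, t, t^2}.
Write h = c₁e₁ + c₂e₂ and equate components.
Row-reducing the augmented matrix gives the unique coefficients (c₁, c₂) = (4, 4).

h = 4e₁ + 4e₂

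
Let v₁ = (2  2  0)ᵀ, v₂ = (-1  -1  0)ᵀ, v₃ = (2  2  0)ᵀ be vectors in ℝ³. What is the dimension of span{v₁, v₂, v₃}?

1

Row-reduce the 3×3 matrix with these as rows.
The echelon form has 1 nonzero row, so the rank is 1.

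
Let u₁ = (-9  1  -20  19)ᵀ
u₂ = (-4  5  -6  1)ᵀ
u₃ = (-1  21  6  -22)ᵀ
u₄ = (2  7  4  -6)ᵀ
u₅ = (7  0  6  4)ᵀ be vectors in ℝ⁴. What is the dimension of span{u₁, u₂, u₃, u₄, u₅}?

dim = 3

Form the matrix with u₁, u₂, u₃, u₄, u₅ as columns and reduce.
Exactly 3 pivots survive; hence the rank is 3.
(With 5 elements in a 4-dimensional space the rank is at most 4.)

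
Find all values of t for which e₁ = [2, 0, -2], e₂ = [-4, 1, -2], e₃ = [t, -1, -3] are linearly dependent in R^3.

The vectors are dependent exactly when the determinant of the matrix with rows e₁, e₂, e₃ vanishes.
Expanding, det = 2*t - 18.
This vanishes exactly when t = 9.

t = 9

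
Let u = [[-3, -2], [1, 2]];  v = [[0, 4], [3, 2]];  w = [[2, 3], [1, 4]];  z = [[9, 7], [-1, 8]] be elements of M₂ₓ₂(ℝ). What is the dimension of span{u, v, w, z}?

dim = 3

Represent each element by its coordinate vector in ℝ⁴.
Apply Gaussian elimination to the matrix whose rows are u, v, w, z.
Reduction leaves 3 leading entries, giving rank 3.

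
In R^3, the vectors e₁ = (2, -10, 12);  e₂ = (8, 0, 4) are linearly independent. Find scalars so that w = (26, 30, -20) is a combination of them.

Set up the augmented matrix [e₁ | e₂ | w] and row-reduce.
The system has the unique solution (a₁, a₂) = (-3, 4).

w = -3e₁ + 4e₂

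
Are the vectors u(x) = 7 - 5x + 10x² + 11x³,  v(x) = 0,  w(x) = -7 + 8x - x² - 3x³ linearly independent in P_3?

linearly dependent

Write each element as a coordinate vector in ℝ⁴ using {1, x, …, x³}.
One of the vectors is the zero vector, so the set is linearly dependent.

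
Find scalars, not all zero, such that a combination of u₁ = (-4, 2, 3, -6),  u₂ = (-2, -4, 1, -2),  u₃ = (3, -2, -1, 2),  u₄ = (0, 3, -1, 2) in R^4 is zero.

u₁ + u₂ + 2u₃ + 2u₄ = 0

Solve the homogeneous system with u₁, u₂, u₃, u₄ as columns by row-reducing the coefficient matrix.
One solution (up to scaling) is (1, 1, 2, 2).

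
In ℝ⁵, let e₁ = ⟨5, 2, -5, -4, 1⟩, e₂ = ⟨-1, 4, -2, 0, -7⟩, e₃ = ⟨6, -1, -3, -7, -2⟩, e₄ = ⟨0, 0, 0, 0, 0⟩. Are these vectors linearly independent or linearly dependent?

One of the vectors is the zero vector, so the set is linearly dependent.

linearly dependent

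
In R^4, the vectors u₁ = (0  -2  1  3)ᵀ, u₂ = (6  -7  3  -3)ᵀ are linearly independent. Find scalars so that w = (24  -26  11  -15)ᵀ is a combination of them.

w = -u₁ + 4u₂

Solve the system with u₁, u₂ as columns and w as the right-hand side.
Row-reducing the augmented matrix gives the unique coefficients (c₁, c₂) = (-1, 4).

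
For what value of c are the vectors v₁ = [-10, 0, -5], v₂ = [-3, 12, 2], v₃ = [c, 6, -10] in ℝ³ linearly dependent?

Place the vectors as rows of a 3×3 matrix; dependence ⇔ determinant zero.
Cofactor expansion gives det = 60*c + 1410.
Setting this to zero gives c = -47/2.

c = -47/2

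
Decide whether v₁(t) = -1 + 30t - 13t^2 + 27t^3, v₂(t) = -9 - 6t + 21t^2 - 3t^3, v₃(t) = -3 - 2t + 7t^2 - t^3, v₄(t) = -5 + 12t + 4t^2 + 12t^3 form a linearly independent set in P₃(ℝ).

Take coordinates with respect to the standard basis {1, t, …, t^3}.
Row-reduce the matrix whose columns are v₁, v₂, v₃, v₄.
The reduction yields 2 nonzero rows, so the rank is 2.
Since rank 2 < 4, the set is linearly dependent.
Indeed v₂ - 3v₃ = 0.

linearly dependent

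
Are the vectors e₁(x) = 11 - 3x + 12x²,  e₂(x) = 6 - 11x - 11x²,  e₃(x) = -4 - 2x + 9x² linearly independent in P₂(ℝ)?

Take coordinates with respect to the standard basis {1, x, x²}.
Place the vectors as rows of a 3×3 matrix and reduce to echelon form.
The reduction yields 3 nonzero rows, so the rank is 3.
Since rank = 3 (the number of vectors), the set is linearly independent.

linearly independent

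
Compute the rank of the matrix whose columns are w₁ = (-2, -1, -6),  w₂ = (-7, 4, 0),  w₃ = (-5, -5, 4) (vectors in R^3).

Put the 3×3 matrix [w₁|w₂|w₃] into echelon form.
The echelon form has 3 nonzero rows, so the rank is 3.

rank 3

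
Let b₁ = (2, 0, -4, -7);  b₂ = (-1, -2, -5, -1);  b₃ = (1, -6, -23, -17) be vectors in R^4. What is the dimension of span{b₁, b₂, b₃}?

Put the 4×3 matrix [b₁|b₂|b₃] into echelon form.
There are 2 pivot columns, so rank = 2.

2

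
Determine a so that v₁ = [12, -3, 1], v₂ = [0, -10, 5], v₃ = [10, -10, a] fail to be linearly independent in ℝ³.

The vectors are dependent exactly when the determinant of the matrix with rows v₁, v₂, v₃ vanishes.
Cofactor expansion gives det = 550 - 120*a.
This vanishes exactly when a = 55/12.

a = 55/12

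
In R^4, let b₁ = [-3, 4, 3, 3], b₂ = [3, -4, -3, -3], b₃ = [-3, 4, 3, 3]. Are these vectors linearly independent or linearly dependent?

linearly dependent

Row-reduce the matrix whose columns are b₁, b₂, b₃.
The reduction yields 1 nonzero row, so the rank is 1.
Since rank 1 < 3, the set is linearly dependent.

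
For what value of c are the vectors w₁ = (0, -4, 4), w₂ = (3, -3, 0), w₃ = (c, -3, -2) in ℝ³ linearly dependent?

The set is linearly dependent precisely when det[w₁; w₂; w₃] = 0.
Cofactor expansion gives det = 12*c - 60.
Setting this to zero gives c = 5.

c = 5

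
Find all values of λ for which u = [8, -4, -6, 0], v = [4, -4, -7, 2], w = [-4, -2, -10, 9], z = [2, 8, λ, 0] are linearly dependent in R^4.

Place the vectors as rows of a 4×4 matrix; dependence ⇔ determinant zero.
Expanding, det = 80*λ - 600.
This vanishes exactly when λ = 15/2.

λ = 15/2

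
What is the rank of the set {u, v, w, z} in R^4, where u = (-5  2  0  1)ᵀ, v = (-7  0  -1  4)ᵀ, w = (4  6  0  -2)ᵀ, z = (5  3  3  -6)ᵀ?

Row-reduce the 4×4 matrix with these as rows.
Exactly 4 pivots survive; hence the rank is 4.

4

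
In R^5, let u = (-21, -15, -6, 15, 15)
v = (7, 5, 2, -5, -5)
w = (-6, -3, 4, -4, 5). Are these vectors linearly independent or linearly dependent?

Row-reduce the matrix whose columns are u, v, w.
The reduction yields 2 nonzero rows, so the rank is 2.
Since rank 2 < 3, the set is linearly dependent.

linearly dependent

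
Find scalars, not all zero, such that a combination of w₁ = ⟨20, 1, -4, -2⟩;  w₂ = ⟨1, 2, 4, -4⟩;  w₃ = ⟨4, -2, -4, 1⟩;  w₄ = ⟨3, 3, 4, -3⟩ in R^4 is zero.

w₁ + w₂ - 3w₃ - 3w₄ = 0

Write the vectors as columns of a matrix and find a nonzero vector in its null space.
A generator of the null space is (1, 1, -3, -3).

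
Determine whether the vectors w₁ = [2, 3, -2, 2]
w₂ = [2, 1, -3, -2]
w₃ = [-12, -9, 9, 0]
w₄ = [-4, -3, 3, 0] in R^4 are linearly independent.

The matrix [w₁|w₂|w₃|w₄] has determinant 0.
A zero determinant means the columns are linearly dependent.

linearly dependent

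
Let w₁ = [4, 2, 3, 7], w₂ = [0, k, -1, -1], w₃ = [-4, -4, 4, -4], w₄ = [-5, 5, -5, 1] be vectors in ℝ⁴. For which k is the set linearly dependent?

Dependence holds iff the 4×4 matrix [w₁ w₂ w₃ w₄] is singular.
Expanding, det = 288*k + 32.
Solving 288*k + 32 = 0 yields k = -1/9.

k = -1/9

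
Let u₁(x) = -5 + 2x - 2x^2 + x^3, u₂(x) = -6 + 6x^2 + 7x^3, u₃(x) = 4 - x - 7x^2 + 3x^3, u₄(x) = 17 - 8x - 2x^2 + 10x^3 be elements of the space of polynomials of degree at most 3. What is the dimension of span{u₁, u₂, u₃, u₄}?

Pass to coordinate vectors with respect to the basis {1, x, …, x^3}.
Row-reduce the 4×4 matrix with these as rows.
There are 3 pivot columns, so rank = 3.

dim = 3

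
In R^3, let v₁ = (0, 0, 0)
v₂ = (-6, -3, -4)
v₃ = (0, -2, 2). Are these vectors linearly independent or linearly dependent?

linearly dependent

One of the vectors is the zero vector, so the set is linearly dependent.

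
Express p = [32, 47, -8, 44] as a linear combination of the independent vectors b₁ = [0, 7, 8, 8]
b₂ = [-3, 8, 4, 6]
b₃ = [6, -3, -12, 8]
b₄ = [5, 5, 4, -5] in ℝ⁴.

p = b₁ + 4b₂ + 4b₃ + 4b₄

Write p = α₁b₁ + … + α₄b₄ and equate components.
Back-substitution yields (α₁, …, α₄) = (1, 4, 4, 4).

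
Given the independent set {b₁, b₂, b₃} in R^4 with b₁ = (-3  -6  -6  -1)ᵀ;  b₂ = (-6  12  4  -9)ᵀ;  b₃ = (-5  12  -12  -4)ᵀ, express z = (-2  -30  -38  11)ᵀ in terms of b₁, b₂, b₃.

Write z = a₁b₁ + … + a₃b₃ and equate components.
Back-substitution yields (a₁, a₂, a₃) = (3, -2, 1).

z = 3b₁ - 2b₂ + b₃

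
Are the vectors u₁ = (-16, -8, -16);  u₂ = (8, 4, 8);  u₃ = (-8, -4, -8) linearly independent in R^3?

Row-reduce the matrix whose columns are u₁, u₂, u₃.
The reduction yields 1 nonzero row, so the rank is 1.
Since rank 1 < 3, the set is linearly dependent.

linearly dependent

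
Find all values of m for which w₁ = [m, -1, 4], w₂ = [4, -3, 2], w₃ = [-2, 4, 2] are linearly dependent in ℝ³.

m = 26/7

Place the vectors as rows of a 3×3 matrix; dependence ⇔ determinant zero.
The determinant works out to 52 - 14*m.
Setting this to zero gives m = 26/7.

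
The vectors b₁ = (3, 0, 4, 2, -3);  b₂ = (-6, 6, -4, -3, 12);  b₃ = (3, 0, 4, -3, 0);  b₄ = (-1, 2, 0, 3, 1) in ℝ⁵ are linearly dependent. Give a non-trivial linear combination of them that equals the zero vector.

Set up α₁b₁ + … + α₄b₄ = 0 and solve the homogeneous system.
A generator of the null space is (3, 1, -2, -3).

3b₁ + b₂ - 2b₃ - 3b₄ = 0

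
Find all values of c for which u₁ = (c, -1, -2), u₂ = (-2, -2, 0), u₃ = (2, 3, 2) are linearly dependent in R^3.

c = 0

The vectors are dependent exactly when the determinant of the matrix with rows u₁, u₂, u₃ vanishes.
Cofactor expansion gives det = -4*c.
Setting this to zero gives c = 0.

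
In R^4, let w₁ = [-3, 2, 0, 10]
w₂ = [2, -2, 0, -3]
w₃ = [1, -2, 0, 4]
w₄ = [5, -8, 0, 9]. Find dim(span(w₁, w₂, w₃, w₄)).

Apply Gaussian elimination to the matrix whose rows are w₁, w₂, w₃, w₄.
Reduction leaves 2 leading entries, giving rank 2.

2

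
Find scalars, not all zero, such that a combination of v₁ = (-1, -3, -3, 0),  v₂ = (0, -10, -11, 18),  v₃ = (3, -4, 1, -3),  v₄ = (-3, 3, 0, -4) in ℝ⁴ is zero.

3v₁ - v₂ - 2v₃ - 3v₄ = 0

Solve the homogeneous system with v₁, v₂, v₃, v₄ as columns by row-reducing the coefficient matrix.
The free variable yields coefficients (3, -1, -2, -3) (any nonzero multiple also works).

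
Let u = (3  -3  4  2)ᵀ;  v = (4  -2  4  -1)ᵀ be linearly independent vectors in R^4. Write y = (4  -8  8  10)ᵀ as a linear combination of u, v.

Solve the system with u, v as columns and y as the right-hand side.
Row-reducing the augmented matrix gives the unique coefficients (c₁, c₂) = (4, -2).

y = 4u - 2v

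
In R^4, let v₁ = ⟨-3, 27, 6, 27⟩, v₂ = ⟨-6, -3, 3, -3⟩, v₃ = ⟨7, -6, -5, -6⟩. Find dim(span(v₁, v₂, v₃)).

dim = 2

Form the matrix with v₁, v₂, v₃ as columns and reduce.
Reduction leaves 2 leading entries, giving rank 2.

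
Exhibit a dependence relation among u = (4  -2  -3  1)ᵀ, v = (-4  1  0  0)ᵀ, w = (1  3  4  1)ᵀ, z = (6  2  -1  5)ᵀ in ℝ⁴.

3u + 2v + 2w - z = 0

Set up α₁u + … + α₄z = 0 and solve the homogeneous system.
One solution (up to scaling) is (3, 2, 2, -1).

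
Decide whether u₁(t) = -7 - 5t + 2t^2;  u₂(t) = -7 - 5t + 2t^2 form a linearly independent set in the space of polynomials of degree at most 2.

linearly dependent

Take coordinates with respect to the standard basis {1, t, t^2}.
Place the vectors as rows of a 2×3 matrix and reduce to echelon form.
The reduction yields 1 nonzero row, so the rank is 1.
Since rank 1 < 2, the set is linearly dependent.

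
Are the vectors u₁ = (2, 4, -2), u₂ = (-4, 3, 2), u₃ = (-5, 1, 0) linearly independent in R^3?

Row-reduce the matrix whose columns are u₁, u₂, u₃.
The reduction yields 3 nonzero rows, so the rank is 3.
Since rank = 3 (the number of vectors), the set is linearly independent.

linearly independent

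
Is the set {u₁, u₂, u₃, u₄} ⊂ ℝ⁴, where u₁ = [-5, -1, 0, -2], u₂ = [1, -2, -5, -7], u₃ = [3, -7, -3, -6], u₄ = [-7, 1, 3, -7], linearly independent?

Row-reduce the matrix whose columns are u₁, u₂, u₃, u₄.
The reduction yields 4 nonzero rows, so the rank is 4.
Since rank = 4 (the number of vectors), the set is linearly independent.

linearly independent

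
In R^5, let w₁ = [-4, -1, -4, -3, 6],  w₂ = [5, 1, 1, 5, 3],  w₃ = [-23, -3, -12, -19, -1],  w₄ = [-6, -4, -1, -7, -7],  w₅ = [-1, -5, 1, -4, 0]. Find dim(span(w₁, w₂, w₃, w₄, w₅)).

dim = 4

Apply Gaussian elimination to the matrix whose rows are w₁, w₂, w₃, w₄, w₅.
There are 4 pivot columns, so rank = 4.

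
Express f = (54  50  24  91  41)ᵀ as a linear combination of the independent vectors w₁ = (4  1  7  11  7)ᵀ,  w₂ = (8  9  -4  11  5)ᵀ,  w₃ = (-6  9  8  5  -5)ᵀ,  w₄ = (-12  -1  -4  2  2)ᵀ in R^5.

Since w₁, w₂, w₃, w₄ are independent, the coefficients expressing f are uniquely determined by a linear system.
Back-substitution yields (α₁, …, α₄) = (4, 4, 1, -1).

f = 4w₁ + 4w₂ + w₃ - w₄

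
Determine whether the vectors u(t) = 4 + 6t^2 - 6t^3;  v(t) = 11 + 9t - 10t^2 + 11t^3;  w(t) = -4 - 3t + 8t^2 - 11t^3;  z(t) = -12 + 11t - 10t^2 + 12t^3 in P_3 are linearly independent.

linearly independent

Write each element as a coordinate vector in ℝ⁴ using {1, t, …, t^3}.
Place the vectors as rows of a 4×4 matrix and reduce to echelon form.
The reduction yields 4 nonzero rows, so the rank is 4.
Since rank = 4 (the number of vectors), the set is linearly independent.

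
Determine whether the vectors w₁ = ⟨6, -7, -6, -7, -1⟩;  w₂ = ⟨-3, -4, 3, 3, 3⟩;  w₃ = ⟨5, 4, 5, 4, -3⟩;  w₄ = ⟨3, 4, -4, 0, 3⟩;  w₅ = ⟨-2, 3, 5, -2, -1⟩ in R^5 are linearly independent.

Form the 5×5 matrix with these as columns; its determinant is -17064.
A nonzero determinant means the columns are linearly independent.

linearly independent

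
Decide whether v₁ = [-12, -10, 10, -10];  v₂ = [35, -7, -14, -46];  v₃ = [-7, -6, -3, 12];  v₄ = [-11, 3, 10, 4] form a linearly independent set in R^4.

linearly dependent

Place the vectors as rows of a 4×4 matrix and reduce to echelon form.
The reduction yields 3 nonzero rows, so the rank is 3.
Since rank 3 < 4, the set is linearly dependent.
Indeed v₁ - v₂ - 2v₃ - 3v₄ = 0.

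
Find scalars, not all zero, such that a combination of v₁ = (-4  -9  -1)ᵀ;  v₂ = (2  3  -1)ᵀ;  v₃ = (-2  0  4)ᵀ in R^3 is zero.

v₁ + 3v₂ + v₃ = 0

Write the vectors as columns of a matrix and find a nonzero vector in its null space.
A generator of the null space is (1, 3, 1).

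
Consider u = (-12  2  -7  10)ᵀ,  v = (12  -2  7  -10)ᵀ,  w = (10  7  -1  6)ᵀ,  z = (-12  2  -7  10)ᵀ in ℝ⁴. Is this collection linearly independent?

linearly dependent

Two of the vectors are equal, giving an immediate dependence.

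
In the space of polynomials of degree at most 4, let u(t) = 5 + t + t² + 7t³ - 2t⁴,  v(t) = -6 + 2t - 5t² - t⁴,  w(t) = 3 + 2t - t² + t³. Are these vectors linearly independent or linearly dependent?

Take coordinates with respect to the standard basis {1, t, …, t⁴}.
Row-reduce the matrix whose columns are u, v, w.
The reduction yields 3 nonzero rows, so the rank is 3.
Since rank = 3 (the number of vectors), the set is linearly independent.

linearly independent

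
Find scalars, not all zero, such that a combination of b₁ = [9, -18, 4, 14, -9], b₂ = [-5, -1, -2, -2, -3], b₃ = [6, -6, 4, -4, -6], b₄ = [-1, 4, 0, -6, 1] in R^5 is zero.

b₁ - b₃ + 3b₄ = 0

Row-reduce the matrix with b₁, b₂, b₃, b₄ as columns; the null space gives the coefficients.
A generator of the null space is (1, 0, -1, 3).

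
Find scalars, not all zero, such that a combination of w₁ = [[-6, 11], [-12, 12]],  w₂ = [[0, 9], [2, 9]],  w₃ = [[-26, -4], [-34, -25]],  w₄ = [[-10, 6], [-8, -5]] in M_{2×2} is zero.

w₁ - 3w₂ - w₃ + 2w₄ = 0

Pass to coordinate vectors relative to the basis {E₁₁, E₁₂, E₂₁, E₂₂}.
Row-reduce the matrix with w₁, w₂, w₃, w₄ as columns; the null space gives the coefficients.
The free variable yields coefficients (1, -3, -1, 2) (any nonzero multiple also works).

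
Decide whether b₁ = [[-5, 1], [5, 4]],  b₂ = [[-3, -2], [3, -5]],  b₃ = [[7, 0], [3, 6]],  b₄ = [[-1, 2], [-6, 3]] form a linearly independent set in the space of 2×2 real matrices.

Write each element as a coordinate vector in ℝ⁴ using {E₁₁, E₁₂, E₂₁, E₂₂}.
Form the 4×4 matrix with these as columns; its determinant is 313.
A nonzero determinant means the columns are linearly independent.

linearly independent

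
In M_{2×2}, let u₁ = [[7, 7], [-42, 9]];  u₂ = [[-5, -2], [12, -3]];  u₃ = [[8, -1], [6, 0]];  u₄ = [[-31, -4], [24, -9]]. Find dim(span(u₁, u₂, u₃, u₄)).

dim = 2

Use coordinates relative to {E₁₁, E₁₂, E₂₁, E₂₂}.
Row-reduce the 4×4 matrix with these as rows.
Exactly 2 pivots survive; hence the rank is 2.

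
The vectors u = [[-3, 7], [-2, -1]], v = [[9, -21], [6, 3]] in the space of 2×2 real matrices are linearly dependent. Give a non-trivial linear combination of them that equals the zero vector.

Pass to coordinate vectors relative to the basis {E₁₁, E₁₂, E₂₁, E₂₂}.
Solve the homogeneous system with u, v as columns by row-reducing the coefficient matrix.
A generator of the null space is (3, 1).

3u + v = 0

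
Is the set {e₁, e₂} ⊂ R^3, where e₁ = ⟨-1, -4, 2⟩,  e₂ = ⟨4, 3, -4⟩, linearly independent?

Row-reduce the matrix whose columns are e₁, e₂.
The reduction yields 2 nonzero rows, so the rank is 2.
Since rank = 2 (the number of vectors), the set is linearly independent.

linearly independent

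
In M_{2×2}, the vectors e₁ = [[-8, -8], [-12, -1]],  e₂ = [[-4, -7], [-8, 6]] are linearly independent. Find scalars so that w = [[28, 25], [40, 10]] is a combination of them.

Take coordinate vectors relative to {E₁₁, E₁₂, E₂₁, E₂₂}.
Solve the system with e₁, e₂ as columns and w as the right-hand side.
Back-substitution yields (α₁, α₂) = (-4, 1).

w = -4e₁ + e₂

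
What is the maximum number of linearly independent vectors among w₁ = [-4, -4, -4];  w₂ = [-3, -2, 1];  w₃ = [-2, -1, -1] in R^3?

Put the 3×3 matrix [w₁|w₂|w₃] into echelon form.
Exactly 3 pivots survive; hence the rank is 3.

3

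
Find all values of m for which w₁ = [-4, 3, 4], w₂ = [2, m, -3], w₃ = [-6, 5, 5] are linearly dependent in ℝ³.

m = -1

Dependence holds iff the 3×3 matrix [w₁ w₂ w₃] is singular.
Cofactor expansion gives det = 4*m + 4.
Setting this to zero gives m = -1.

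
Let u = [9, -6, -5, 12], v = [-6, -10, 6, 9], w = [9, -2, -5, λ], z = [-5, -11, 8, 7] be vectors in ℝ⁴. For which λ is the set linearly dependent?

λ = 6

Place the vectors as rows of a 4×4 matrix; dependence ⇔ determinant zero.
Expanding, det = 314*λ - 1884.
Solving 314*λ - 1884 = 0 yields λ = 6.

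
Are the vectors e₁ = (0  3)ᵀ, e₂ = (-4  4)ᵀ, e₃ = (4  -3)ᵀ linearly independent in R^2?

linearly dependent

There are 3 vectors in a 2-dimensional space, so they cannot be linearly independent.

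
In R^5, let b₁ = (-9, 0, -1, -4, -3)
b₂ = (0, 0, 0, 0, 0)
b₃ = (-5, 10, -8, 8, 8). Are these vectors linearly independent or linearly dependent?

linearly dependent

One of the vectors is the zero vector, so the set is linearly dependent.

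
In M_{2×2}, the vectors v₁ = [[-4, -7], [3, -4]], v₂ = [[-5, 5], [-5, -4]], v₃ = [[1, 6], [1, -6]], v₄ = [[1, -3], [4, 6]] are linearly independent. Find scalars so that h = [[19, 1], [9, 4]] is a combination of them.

Work in coordinates with respect to the standard basis {E₁₁, E₁₂, E₂₁, E₂₂}.
Set up the augmented matrix [v₁ | v₂ | v₃ | v₄ | h] and row-reduce.
Row-reducing the augmented matrix gives the unique coefficients (a₁, …, a₄) = (-1, -3, 1, -1).

h = -v₁ - 3v₂ + v₃ - v₄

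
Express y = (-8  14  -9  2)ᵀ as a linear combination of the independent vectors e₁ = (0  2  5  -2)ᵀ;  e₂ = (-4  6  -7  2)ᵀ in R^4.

y = e₁ + 2e₂

Since e₁, e₂ are independent, the coefficients expressing y are uniquely determined by a linear system.
Back-substitution yields (a₁, a₂) = (1, 2).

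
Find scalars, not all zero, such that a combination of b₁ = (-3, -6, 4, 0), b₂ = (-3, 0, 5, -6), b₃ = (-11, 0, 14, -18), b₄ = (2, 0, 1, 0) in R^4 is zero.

3b₂ - b₃ - b₄ = 0

Write the vectors as columns of a matrix and find a nonzero vector in its null space.
The free variable yields coefficients (0, 3, -1, -1) (any nonzero multiple also works).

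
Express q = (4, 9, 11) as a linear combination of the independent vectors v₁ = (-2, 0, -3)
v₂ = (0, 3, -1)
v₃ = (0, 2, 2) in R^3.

q = -2v₁ + v₂ + 3v₃

Write q = c₁v₁ + … + c₃v₃ and equate components.
The system has the unique solution (c₁, c₂, c₃) = (-2, 1, 3).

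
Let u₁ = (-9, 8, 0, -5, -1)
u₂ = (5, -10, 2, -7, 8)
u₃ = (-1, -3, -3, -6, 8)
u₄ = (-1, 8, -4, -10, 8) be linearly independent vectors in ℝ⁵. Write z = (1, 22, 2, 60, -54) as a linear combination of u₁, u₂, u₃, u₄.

z = -2u₁ - 4u₂ - 2u₃ - u₄

Since u₁, u₂, u₃, u₄ are independent, the coefficients expressing z are uniquely determined by a linear system.
The system has the unique solution (c₁, …, c₄) = (-2, -4, -2, -1).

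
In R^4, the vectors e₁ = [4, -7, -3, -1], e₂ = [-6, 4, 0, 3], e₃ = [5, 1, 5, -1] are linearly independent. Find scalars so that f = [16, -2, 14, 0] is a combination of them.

Write f = a₁e₁ + … + a₃e₃ and equate components.
Row-reducing the augmented matrix gives the unique coefficients (a₁, a₂, a₃) = (2, 2, 4).

f = 2e₁ + 2e₂ + 4e₃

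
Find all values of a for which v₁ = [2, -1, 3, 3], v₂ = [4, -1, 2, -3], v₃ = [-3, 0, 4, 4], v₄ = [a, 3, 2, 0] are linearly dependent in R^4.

The vectors are dependent exactly when the determinant of the matrix with rows v₁, v₂, v₃, v₄ vanishes.
The determinant works out to 20*a + 275.
Setting this to zero gives a = -55/4.

a = -55/4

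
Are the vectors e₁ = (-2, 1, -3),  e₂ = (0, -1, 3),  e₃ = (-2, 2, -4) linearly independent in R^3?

linearly independent

Place the vectors as rows of a 3×3 matrix and reduce to echelon form.
The reduction yields 3 nonzero rows, so the rank is 3.
Since rank = 3 (the number of vectors), the set is linearly independent.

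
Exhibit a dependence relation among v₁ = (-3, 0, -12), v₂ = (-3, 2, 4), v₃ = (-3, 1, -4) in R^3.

Write the vectors as columns of a matrix and find a nonzero vector in its null space.
The free variable yields coefficients (1, 1, -2) (any nonzero multiple also works).

v₁ + v₂ - 2v₃ = 0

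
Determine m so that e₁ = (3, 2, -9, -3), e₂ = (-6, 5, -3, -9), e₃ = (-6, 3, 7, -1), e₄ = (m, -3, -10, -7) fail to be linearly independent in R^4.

m = 23/11

Place the vectors as rows of a 4×4 matrix; dependence ⇔ determinant zero.
The determinant works out to 414 - 198*m.
Setting this to zero gives m = 23/11.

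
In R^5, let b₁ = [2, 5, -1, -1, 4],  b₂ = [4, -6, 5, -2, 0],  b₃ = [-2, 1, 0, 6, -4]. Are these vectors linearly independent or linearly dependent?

linearly independent

Row-reduce the matrix whose columns are b₁, b₂, b₃.
The reduction yields 3 nonzero rows, so the rank is 3.
Since rank = 3 (the number of vectors), the set is linearly independent.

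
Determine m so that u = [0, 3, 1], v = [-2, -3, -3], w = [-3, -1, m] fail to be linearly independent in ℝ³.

m = -10/3

The set is linearly dependent precisely when det[u; v; w] = 0.
The determinant works out to 6*m + 20.
Setting this to zero gives m = -10/3.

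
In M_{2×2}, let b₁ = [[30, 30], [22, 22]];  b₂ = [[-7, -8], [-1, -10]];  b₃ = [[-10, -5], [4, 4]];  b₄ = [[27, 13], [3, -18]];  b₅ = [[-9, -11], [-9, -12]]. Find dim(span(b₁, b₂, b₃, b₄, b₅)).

dim = 3

Use coordinates relative to {E₁₁, E₁₂, E₂₁, E₂₂}.
Put the 4×5 matrix [b₁|b₂|b₃|b₄|b₅] into echelon form.
Reduction leaves 3 leading entries, giving rank 3.
(With 5 elements in a 4-dimensional space the rank is at most 4.)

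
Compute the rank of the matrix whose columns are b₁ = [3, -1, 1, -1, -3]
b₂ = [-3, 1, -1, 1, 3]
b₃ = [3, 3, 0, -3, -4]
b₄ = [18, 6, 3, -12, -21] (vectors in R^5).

Put the 5×4 matrix [b₁|b₂|b₃|b₄] into echelon form.
The echelon form has 2 nonzero rows, so the rank is 2.

rank 2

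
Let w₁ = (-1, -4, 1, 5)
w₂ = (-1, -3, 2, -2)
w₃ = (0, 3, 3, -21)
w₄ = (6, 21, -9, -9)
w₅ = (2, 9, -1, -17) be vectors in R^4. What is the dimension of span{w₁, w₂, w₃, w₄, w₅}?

Form the matrix with w₁, w₂, w₃, w₄, w₅ as columns and reduce.
The echelon form has 2 nonzero rows, so the rank is 2.
(With 5 elements in a 4-dimensional space the rank is at most 4.)

2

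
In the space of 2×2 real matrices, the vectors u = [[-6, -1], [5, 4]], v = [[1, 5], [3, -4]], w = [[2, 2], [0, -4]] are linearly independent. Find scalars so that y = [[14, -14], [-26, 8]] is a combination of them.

y = -4u - 2v - 4w

Identify each element with its coordinate vector in ℝ⁴ via {E₁₁, E₁₂, E₂₁, E₂₂}.
Write y = c₁u + … + c₃w and equate components.
Row-reducing the augmented matrix gives the unique coefficients (c₁, c₂, c₃) = (-4, -2, -4).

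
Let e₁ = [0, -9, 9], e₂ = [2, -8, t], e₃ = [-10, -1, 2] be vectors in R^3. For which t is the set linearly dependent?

The vectors are dependent exactly when the determinant of the matrix with rows e₁, e₂, e₃ vanishes.
The determinant works out to 90*t - 702.
Setting this to zero gives t = 39/5.

t = 39/5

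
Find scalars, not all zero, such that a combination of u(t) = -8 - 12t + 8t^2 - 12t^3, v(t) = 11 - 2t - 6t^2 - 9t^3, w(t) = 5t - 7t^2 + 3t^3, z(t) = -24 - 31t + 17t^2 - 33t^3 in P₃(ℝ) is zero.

Take coordinates with respect to {1, t, …, t^3}.
Write the vectors as columns of a matrix and find a nonzero vector in its null space.
The free variable yields coefficients (3, 0, 1, -1) (any nonzero multiple also works).

3u + w - z = 0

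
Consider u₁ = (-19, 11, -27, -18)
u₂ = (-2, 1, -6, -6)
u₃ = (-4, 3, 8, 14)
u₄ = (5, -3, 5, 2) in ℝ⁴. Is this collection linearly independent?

Form the 4×4 matrix with these as columns; its determinant is 0.
A zero determinant means the columns are linearly dependent.
Indeed 2u₁ - 13u₂ - 3u₃ = 0.

linearly dependent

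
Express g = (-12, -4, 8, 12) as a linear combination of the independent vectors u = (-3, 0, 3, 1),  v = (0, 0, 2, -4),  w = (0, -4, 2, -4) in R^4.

Write g = c₁u + … + c₃w and equate components.
The system has the unique solution (c₁, c₂, c₃) = (4, -3, 1).

g = 4u - 3v + w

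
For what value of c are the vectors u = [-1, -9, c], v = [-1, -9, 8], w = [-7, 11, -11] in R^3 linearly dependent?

The vectors are dependent exactly when the determinant of the matrix with rows u, v, w vanishes.
Cofactor expansion gives det = 592 - 74*c.
Solving 592 - 74*c = 0 yields c = 8.

c = 8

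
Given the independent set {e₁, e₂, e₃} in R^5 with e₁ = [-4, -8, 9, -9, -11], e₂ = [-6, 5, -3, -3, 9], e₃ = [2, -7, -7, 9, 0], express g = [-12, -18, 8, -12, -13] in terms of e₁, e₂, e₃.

g = 2e₁ + e₂ + e₃

Since e₁, e₂, e₃ are independent, the coefficients expressing g are uniquely determined by a linear system.
Back-substitution yields (c₁, c₂, c₃) = (2, 1, 1).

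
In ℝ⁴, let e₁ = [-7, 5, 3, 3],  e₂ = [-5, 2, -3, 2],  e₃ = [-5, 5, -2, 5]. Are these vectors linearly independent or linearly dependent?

linearly independent

Place the vectors as rows of a 3×4 matrix and reduce to echelon form.
The reduction yields 3 nonzero rows, so the rank is 3.
Since rank = 3 (the number of vectors), the set is linearly independent.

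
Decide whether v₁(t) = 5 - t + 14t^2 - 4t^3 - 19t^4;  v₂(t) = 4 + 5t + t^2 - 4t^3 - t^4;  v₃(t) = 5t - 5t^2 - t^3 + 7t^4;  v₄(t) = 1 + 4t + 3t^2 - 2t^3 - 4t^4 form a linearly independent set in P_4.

Take coordinates with respect to the standard basis {1, t, …, t^4}.
Row-reduce the matrix whose columns are v₁, v₂, v₃, v₄.
The reduction yields 3 nonzero rows, so the rank is 3.
Since rank 3 < 4, the set is linearly dependent.
Indeed v₁ - v₂ + 2v₃ - v₄ = 0.

linearly dependent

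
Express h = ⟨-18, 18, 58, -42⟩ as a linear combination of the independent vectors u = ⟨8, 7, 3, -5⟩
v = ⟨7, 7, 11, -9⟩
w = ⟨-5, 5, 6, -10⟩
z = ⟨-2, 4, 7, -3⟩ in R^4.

h = -4u + 4v + 2w + 2z

Since u, v, w, z are independent, the coefficients expressing h are uniquely determined by a linear system.
Row-reducing the augmented matrix gives the unique coefficients (c₁, …, c₄) = (-4, 4, 2, 2).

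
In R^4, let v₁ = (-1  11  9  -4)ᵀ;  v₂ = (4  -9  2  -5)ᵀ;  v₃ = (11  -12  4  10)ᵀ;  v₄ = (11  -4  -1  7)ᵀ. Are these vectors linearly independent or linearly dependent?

Row-reduce the matrix whose columns are v₁, v₂, v₃, v₄.
The reduction yields 4 nonzero rows, so the rank is 4.
Since rank = 4 (the number of vectors), the set is linearly independent.

linearly independent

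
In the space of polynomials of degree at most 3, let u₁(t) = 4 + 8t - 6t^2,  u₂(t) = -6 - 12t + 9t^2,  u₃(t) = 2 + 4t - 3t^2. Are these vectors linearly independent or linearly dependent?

Take coordinates with respect to the standard basis {1, t, …, t^3}.
Row-reduce the matrix whose columns are u₁, u₂, u₃.
The reduction yields 1 nonzero row, so the rank is 1.
Since rank 1 < 3, the set is linearly dependent.
Indeed 3u₁ + 2u₂ = 0.

linearly dependent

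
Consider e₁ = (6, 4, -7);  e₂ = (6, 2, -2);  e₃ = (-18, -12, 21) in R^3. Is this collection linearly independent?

One vector is a scalar multiple of another, so the set is dependent.

linearly dependent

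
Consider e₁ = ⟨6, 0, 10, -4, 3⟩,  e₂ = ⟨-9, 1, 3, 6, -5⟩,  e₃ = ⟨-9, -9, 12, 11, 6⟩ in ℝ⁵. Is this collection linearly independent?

Place the vectors as rows of a 3×5 matrix and reduce to echelon form.
The reduction yields 3 nonzero rows, so the rank is 3.
Since rank = 3 (the number of vectors), the set is linearly independent.

linearly independent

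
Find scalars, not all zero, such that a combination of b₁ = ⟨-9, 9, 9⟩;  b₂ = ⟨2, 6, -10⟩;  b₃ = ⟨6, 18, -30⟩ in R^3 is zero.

3b₂ - b₃ = 0

Solve the homogeneous system with b₁, b₂, b₃ as columns by row-reducing the coefficient matrix.
One solution (up to scaling) is (0, 3, -1).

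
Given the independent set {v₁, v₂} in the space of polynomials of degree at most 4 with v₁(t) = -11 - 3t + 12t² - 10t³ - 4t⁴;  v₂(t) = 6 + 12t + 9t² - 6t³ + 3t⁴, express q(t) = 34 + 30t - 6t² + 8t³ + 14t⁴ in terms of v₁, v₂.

Identify each element with its coordinate vector in ℝ⁵ via {1, t, …, t⁴}.
Write q = α₁v₁ + α₂v₂ and equate components.
The system has the unique solution (α₁, α₂) = (-2, 2).

q = -2v₁ + 2v₂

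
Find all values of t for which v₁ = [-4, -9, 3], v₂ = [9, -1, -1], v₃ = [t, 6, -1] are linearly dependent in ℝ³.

Place the vectors as rows of a 3×3 matrix; dependence ⇔ determinant zero.
Cofactor expansion gives det = 12*t + 53.
This vanishes exactly when t = -53/12.

t = -53/12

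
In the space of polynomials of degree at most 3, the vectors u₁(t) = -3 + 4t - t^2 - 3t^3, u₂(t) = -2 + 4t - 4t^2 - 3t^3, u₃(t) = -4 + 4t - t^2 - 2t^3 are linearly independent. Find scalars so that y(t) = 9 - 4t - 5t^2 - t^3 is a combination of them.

Take coordinate vectors relative to {1, t, …, t^3}.
Solve the system with u₁, u₂, u₃ as columns and y as the right-hand side.
The system has the unique solution (c₁, c₂, c₃) = (1, 2, -4).

y = u₁ + 2u₂ - 4u₃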